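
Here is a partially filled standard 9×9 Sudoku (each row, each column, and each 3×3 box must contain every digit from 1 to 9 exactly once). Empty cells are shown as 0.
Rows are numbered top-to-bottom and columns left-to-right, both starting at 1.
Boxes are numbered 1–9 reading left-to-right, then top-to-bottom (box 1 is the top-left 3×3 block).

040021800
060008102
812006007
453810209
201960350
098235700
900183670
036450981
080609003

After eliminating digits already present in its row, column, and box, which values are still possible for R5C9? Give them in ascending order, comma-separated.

4,8

Row 5 already contains {1, 2, 3, 5, 6, 9}.
Column 9 already contains {1, 2, 3, 7, 9}.
Its 3×3 block (box 6) already contains {2, 3, 5, 7, 9}.
Removing those from 1–9 leaves {4, 8} as the candidates for R5C9.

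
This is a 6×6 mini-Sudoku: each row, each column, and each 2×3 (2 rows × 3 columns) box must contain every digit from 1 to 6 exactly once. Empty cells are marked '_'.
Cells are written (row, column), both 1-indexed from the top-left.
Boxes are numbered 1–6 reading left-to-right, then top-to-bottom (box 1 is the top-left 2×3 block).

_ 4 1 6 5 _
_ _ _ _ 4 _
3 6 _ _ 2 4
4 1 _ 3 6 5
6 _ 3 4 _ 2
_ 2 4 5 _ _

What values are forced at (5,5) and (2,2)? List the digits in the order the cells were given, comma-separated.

For (5,5):
  Row 5 already contains {2, 3, 4, 6}.
  Column 5 already contains {2, 4, 5, 6}.
  Its 2×3 block (box 6) already contains {2, 4, 5}.
  The only value from 1–6 not eliminated is 1, so (5,5) = 1.
For (2,2):
  Consider where 3 can go in box 1.
  (1,1) is out (column 1 already has a 3).
  (2,1) is out (column 1 already has a 3).
  (2,3) is out (column 3 already has a 3).
  So the only cell in box 1 that can hold 3 is (2,2).
  So (2,2) = 3.

1,3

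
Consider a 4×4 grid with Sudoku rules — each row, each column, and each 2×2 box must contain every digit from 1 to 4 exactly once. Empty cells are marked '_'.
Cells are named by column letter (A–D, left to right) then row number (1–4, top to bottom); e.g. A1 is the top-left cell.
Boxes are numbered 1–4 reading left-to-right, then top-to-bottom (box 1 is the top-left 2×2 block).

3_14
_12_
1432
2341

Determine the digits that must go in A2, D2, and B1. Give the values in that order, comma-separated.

4,3,2

For A2:
  Row 2 already contains {1, 2}.
  Column A already contains {1, 2, 3}.
  Its 2×2 block (box 1) already contains {1, 3}.
  The only value from 1–4 not eliminated is 4, so A2 = 4.
For D2:
  Row 2 already contains {1, 2}.
  Column D already contains {1, 2, 4}.
  Its 2×2 block (box 2) already contains {1, 2, 4}.
  The only value from 1–4 not eliminated is 3, so D2 = 3.
For B1:
  Row 1 already contains {1, 3, 4}.
  Column B already contains {1, 3, 4}.
  Its 2×2 block (box 1) already contains {1, 3}.
  The only value from 1–4 not eliminated is 2, so B1 = 2.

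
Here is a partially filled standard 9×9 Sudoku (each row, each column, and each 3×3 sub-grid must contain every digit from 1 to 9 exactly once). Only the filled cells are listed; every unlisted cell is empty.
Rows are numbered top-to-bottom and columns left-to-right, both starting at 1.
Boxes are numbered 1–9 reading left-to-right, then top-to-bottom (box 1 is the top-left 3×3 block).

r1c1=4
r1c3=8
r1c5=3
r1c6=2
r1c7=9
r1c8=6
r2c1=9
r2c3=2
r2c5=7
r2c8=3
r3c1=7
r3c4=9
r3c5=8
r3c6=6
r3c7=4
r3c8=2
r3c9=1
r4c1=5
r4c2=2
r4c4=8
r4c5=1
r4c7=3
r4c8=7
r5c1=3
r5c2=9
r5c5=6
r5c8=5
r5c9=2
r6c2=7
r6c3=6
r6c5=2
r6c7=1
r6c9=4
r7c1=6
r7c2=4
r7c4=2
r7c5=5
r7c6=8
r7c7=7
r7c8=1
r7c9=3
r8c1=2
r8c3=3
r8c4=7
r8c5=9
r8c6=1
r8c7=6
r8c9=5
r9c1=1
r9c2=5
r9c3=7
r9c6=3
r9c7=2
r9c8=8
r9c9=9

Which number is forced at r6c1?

8

Row 6 already contains {1, 2, 4, 6, 7}.
Column 1 already contains {1, 2, 3, 4, 5, 6, 7, 9}.
Its 3×3 block (box 4) already contains {2, 3, 5, 6, 7, 9}.
The only value from 1–9 not eliminated is 8, so r6c1 = 8.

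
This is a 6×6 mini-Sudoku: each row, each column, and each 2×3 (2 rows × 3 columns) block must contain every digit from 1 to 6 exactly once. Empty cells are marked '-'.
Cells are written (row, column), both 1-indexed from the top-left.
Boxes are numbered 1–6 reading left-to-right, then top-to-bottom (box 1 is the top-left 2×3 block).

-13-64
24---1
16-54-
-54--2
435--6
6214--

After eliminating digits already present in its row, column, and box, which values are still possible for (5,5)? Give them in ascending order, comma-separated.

1,2

Row 5 already contains {3, 4, 5, 6}.
Column 5 already contains {4, 6}.
Its 2×3 block (box 6) already contains {4, 6}.
Removing those from 1–6 leaves {1, 2} as the candidates for (5,5).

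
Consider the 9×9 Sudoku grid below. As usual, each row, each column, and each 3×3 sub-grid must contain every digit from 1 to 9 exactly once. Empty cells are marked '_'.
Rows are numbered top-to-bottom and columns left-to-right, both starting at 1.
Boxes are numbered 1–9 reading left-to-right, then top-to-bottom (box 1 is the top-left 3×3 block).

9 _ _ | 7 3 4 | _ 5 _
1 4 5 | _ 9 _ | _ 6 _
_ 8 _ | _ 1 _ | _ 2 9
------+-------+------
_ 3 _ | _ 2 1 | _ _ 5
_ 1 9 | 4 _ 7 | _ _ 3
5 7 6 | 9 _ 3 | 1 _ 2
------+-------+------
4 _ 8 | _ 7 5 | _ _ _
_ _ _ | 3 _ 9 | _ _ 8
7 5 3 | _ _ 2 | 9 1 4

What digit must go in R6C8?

4

Cell R6C8 itself could take any of {4, 8} by direct elimination.
Consider where 4 can go in row 6.
R6C5 is out (box 5 already has a 4).
So the only cell in row 6 that can hold 4 is R6C8.
Therefore R6C8 = 4.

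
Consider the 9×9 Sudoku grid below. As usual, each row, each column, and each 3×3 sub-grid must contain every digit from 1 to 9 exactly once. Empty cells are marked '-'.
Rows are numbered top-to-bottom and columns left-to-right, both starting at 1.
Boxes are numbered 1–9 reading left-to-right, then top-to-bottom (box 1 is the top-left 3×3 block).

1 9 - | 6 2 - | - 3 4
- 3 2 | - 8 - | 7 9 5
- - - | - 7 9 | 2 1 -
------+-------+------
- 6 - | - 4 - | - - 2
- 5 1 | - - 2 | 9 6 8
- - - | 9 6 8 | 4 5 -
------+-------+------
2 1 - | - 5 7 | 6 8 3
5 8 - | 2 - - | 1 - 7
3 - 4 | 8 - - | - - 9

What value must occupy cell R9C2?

Row 9 already contains {3, 4, 8, 9}.
Column 2 already contains {1, 3, 5, 6, 8, 9}.
Its 3×3 block (box 7) already contains {1, 2, 3, 4, 5, 8}.
The only value from 1–9 not eliminated is 7, so R9C2 = 7.

7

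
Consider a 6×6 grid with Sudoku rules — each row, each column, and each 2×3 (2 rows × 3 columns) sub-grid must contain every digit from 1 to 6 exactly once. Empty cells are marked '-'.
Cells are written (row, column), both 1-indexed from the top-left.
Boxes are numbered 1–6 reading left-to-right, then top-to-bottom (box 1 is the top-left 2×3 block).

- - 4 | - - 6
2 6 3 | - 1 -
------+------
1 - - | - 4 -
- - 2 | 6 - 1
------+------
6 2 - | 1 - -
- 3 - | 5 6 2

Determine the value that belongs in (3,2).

5

Row 3 already contains {1, 4}.
Column 2 already contains {2, 3, 6}.
Its 2×3 block (box 3) already contains {1, 2}.
The only value from 1–6 not eliminated is 5, so (3,2) = 5.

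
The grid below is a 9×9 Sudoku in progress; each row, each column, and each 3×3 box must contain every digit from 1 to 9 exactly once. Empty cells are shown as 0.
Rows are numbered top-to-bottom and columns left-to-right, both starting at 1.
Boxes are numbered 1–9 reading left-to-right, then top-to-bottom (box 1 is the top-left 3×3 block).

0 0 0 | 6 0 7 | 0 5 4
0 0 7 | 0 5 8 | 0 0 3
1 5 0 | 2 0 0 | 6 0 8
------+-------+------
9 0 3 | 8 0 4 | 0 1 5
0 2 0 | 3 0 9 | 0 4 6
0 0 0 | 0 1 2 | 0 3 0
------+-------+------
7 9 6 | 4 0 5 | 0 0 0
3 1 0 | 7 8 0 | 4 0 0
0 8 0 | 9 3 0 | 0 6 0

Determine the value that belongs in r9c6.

1

Row 9 already contains {3, 6, 8, 9}.
Column 6 already contains {2, 4, 5, 7, 8, 9}.
Its 3×3 block (box 8) already contains {3, 4, 5, 7, 8, 9}.
The only value from 1–9 not eliminated is 1, so r9c6 = 1.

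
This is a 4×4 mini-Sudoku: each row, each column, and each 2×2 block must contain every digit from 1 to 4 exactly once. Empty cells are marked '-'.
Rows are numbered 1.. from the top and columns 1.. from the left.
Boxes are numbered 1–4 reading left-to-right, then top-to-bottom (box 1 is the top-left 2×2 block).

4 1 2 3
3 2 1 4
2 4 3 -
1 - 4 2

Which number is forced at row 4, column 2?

Row 4 already contains {1, 2, 4}.
Column 2 already contains {1, 2, 4}.
Its 2×2 block (box 3) already contains {1, 2, 4}.
The only value from 1–4 not eliminated is 3, so row 4, column 2 = 3.

3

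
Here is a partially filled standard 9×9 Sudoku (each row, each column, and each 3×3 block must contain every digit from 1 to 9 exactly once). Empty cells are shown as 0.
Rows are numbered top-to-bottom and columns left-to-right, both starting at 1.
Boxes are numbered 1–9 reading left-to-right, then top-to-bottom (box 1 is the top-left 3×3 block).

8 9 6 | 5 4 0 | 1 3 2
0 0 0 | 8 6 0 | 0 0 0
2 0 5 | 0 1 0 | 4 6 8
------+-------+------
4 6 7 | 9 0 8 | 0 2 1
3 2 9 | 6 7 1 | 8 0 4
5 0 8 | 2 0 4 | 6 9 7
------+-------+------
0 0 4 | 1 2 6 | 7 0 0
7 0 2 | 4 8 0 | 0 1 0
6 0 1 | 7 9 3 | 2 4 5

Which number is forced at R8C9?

Cell R8C9 itself could take any of {3, 6, 9} by direct elimination.
Consider where 6 can go in row 8.
R8C2 is out (column 2 already has a 6).
R8C6 is out (column 6 already has a 6).
R8C7 is out (column 7 already has a 6).
So the only cell in row 8 that can hold 6 is R8C9.
Therefore R8C9 = 6.

6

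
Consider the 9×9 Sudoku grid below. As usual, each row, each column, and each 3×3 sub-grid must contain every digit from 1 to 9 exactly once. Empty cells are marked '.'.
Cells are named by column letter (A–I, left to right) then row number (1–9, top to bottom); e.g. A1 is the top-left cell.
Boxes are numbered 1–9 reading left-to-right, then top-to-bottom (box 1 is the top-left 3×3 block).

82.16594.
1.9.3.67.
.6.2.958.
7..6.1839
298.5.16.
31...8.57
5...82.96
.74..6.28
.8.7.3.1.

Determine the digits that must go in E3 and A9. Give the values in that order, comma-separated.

7,6

For E3:
  Consider where 7 can go in column E.
  E4 is out (row 4 already has a 7).
  E6 is out (row 6 already has a 7).
  E8 is out (row 8 already has a 7).
  E9 is out (row 9 already has a 7).
  So the only cell in column E that can hold 7 is E3.
  So E3 = 7.
For A9:
  Consider where 6 can go in column A.
  A3 is out (row 3 already has a 6).
  A8 is out (row 8 already has a 6).
  So the only cell in column A that can hold 6 is A9.
  So A9 = 6.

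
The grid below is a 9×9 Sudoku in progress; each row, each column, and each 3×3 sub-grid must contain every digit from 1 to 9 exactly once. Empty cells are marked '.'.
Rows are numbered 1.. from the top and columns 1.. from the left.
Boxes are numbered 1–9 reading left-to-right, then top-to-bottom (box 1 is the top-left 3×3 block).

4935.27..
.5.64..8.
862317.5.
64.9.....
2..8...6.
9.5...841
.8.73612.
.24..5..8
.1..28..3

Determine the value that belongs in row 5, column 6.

4

Cell row 5, column 6 itself could take any of {1, 3, 4} by direct elimination.
Consider where 4 can go in column 6.
row 2, column 6 is out (row 2 already has a 4).
row 4, column 6 is out (row 4 already has a 4).
row 6, column 6 is out (row 6 already has a 4).
So the only cell in column 6 that can hold 4 is row 5, column 6.
Therefore row 5, column 6 = 4.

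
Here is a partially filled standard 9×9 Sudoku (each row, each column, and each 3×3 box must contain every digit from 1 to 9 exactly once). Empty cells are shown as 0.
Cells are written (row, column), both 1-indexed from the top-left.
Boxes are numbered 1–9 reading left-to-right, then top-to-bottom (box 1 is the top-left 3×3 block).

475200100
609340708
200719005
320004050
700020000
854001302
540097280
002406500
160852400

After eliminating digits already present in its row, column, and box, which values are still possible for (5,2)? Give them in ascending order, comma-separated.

1,9

Row 5 already contains {2, 7}.
Column 2 already contains {2, 4, 5, 6, 7}.
Its 3×3 block (box 4) already contains {2, 3, 4, 5, 7, 8}.
Removing those from 1–9 leaves {1, 9} as the candidates for (5,2).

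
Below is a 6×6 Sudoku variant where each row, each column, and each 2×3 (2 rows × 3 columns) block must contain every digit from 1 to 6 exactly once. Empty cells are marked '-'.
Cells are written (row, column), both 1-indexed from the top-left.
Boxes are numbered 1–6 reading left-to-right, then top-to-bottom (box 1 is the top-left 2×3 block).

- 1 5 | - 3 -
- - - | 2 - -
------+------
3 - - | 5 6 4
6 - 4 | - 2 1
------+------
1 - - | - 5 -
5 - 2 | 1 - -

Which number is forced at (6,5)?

4

Row 6 already contains {1, 2, 5}.
Column 5 already contains {2, 3, 5, 6}.
Its 2×3 block (box 6) already contains {1, 5}.
The only value from 1–6 not eliminated is 4, so (6,5) = 4.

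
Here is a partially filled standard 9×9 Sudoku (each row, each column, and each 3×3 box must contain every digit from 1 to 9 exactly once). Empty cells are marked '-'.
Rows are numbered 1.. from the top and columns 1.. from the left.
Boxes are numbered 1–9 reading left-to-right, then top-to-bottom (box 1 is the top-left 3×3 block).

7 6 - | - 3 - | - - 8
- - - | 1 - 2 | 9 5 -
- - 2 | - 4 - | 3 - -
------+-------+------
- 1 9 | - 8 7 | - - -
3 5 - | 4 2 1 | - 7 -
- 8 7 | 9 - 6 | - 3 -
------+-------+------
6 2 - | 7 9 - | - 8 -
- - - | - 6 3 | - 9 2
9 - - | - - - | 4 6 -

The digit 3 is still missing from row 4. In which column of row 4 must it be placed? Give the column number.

4

Consider where 3 can go in row 4.
row 4, column 1 is out (column 1 already has a 3).
row 4, column 7 is out (column 7 already has a 3).
row 4, column 8 is out (column 8 already has a 3).
row 4, column 9 is out (box 6 already has a 3).
So the only cell in row 4 that can hold 3 is row 4, column 4.
That is column 4.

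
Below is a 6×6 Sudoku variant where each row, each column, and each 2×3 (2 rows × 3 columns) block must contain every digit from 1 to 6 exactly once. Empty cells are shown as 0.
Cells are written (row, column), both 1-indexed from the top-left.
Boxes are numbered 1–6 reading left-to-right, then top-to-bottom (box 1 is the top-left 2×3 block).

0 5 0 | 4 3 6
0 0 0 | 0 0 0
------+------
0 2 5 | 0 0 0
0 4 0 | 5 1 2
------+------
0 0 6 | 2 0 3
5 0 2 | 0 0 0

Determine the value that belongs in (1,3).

Row 1 already contains {3, 4, 5, 6}.
Column 3 already contains {2, 5, 6}.
Its 2×3 block (box 1) already contains {5}.
The only value from 1–6 not eliminated is 1, so (1,3) = 1.

1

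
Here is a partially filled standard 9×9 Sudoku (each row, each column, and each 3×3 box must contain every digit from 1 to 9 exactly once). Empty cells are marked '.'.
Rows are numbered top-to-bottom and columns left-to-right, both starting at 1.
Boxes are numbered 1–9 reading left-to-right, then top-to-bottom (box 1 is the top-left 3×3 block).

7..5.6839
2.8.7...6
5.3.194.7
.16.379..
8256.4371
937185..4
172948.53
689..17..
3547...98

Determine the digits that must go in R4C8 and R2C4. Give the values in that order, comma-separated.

For R4C8:
  Consider where 8 can go in row 4.
  R4C1 is out (column 1 already has a 8).
  R4C4 is out (box 5 already has a 8).
  R4C9 is out (column 9 already has a 8).
  So the only cell in row 4 that can hold 8 is R4C8.
  So R4C8 = 8.
For R2C4:
  Consider where 4 can go in column 4.
  R3C4 is out (row 3 already has a 4).
  R4C4 is out (box 5 already has a 4).
  R8C4 is out (box 8 already has a 4).
  So the only cell in column 4 that can hold 4 is R2C4.
  So R2C4 = 4.

8,4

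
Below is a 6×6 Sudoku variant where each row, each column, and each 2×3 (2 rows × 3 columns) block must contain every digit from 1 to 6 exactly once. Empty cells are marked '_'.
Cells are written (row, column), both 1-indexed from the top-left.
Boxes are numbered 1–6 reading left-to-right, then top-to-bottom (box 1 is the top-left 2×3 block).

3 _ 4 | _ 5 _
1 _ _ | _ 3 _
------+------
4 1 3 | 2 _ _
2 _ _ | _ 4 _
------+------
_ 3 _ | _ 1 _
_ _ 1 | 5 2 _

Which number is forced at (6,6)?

Cell (6,6) itself could take any of {3, 4, 6} by direct elimination.
Consider where 3 can go in box 6.
(5,4) is out (row 5 already has a 3).
(5,6) is out (row 5 already has a 3).
So the only cell in box 6 that can hold 3 is (6,6).
Therefore (6,6) = 3.

3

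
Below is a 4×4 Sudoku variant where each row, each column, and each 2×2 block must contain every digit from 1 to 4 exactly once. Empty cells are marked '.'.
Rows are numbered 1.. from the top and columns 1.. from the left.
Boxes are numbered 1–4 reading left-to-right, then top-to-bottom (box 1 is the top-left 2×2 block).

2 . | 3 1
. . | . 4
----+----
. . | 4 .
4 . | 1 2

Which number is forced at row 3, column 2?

2

Cell row 3, column 2 itself could take any of {1, 2, 3} by direct elimination.
Consider where 2 can go in box 3.
row 3, column 1 is out (column 1 already has a 2).
row 4, column 2 is out (row 4 already has a 2).
So the only cell in box 3 that can hold 2 is row 3, column 2.
Therefore row 3, column 2 = 2.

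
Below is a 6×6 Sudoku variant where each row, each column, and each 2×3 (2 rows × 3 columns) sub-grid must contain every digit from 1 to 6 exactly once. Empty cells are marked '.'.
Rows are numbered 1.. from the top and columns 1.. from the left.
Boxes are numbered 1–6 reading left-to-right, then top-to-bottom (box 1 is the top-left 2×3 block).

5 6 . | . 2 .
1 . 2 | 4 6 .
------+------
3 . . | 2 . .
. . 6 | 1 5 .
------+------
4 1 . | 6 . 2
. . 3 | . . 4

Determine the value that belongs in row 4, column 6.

3

Row 4 already contains {1, 5, 6}.
Column 6 already contains {2, 4}.
Its 2×3 block (box 4) already contains {1, 2, 5}.
The only value from 1–6 not eliminated is 3, so row 4, column 6 = 3.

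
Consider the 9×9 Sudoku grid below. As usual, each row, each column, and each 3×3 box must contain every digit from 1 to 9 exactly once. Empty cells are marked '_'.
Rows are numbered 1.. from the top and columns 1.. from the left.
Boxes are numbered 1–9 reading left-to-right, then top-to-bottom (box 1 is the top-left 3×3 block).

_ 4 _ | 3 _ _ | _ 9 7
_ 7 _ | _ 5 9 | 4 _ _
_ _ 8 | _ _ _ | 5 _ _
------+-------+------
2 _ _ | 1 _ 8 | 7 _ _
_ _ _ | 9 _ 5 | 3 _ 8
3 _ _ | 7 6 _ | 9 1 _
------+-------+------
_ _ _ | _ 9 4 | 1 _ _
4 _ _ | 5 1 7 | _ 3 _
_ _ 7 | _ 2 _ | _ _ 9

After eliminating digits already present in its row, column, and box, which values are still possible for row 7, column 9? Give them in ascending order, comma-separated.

Row 7 already contains {1, 4, 9}.
Column 9 already contains {7, 8, 9}.
Its 3×3 block (box 9) already contains {1, 3, 9}.
Removing those from 1–9 leaves {2, 5, 6} as the candidates for row 7, column 9.

2,5,6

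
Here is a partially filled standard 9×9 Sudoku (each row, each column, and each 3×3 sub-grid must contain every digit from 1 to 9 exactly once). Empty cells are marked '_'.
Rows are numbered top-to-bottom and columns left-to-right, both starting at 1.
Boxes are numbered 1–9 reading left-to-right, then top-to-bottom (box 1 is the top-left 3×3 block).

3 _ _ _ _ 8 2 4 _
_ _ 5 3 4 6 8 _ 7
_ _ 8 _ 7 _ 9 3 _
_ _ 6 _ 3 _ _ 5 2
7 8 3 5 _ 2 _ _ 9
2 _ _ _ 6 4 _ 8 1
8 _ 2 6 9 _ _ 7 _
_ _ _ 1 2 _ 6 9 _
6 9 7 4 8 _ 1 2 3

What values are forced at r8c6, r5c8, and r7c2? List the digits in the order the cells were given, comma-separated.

7,6,1

For r8c6:
  Consider where 7 can go in row 8.
  r8c1 is out (column 1 already has a 7).
  r8c2 is out (box 7 already has a 7).
  r8c3 is out (column 3 already has a 7).
  r8c9 is out (column 9 already has a 7).
  So the only cell in row 8 that can hold 7 is r8c6.
  So r8c6 = 7.
For r5c8:
  Row 5 already contains {2, 3, 5, 7, 8, 9}.
  Column 8 already contains {2, 3, 4, 5, 7, 8, 9}.
  Its 3×3 block (box 6) already contains {1, 2, 5, 8, 9}.
  The only value from 1–9 not eliminated is 6, so r5c8 = 6.
For r7c2:
  Consider where 1 can go in row 7.
  r7c6 is out (box 8 already has a 1).
  r7c7 is out (column 7 already has a 1).
  r7c9 is out (column 9 already has a 1).
  So the only cell in row 7 that can hold 1 is r7c2.
  So r7c2 = 1.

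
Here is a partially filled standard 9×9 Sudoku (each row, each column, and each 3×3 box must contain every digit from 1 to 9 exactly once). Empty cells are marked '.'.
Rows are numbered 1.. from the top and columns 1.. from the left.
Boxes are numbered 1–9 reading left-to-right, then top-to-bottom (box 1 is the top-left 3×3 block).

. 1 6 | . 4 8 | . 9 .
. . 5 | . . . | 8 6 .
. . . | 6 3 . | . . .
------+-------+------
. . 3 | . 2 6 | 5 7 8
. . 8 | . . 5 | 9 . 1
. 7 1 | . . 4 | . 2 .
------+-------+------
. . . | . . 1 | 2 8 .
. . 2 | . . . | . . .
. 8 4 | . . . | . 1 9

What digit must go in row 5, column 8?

4

Cell row 5, column 8 itself could take any of {3, 4} by direct elimination.
Consider where 4 can go in box 6.
row 6, column 7 is out (row 6 already has a 4).
row 6, column 9 is out (row 6 already has a 4).
So the only cell in box 6 that can hold 4 is row 5, column 8.
Therefore row 5, column 8 = 4.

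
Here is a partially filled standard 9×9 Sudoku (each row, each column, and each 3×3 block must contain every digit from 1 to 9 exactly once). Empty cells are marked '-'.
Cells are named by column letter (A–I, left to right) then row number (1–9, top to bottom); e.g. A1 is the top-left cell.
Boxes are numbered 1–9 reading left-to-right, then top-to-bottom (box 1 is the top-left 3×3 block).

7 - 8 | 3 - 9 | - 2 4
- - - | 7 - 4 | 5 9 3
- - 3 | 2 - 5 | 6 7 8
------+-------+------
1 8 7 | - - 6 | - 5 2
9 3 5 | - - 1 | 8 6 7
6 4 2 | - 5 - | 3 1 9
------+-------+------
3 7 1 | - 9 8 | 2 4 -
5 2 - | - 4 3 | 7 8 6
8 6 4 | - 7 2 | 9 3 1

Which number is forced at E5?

2

Row 5 already contains {1, 3, 5, 6, 7, 8, 9}.
Column E already contains {4, 5, 7, 9}.
Its 3×3 block (box 5) already contains {1, 5, 6}.
The only value from 1–9 not eliminated is 2, so E5 = 2.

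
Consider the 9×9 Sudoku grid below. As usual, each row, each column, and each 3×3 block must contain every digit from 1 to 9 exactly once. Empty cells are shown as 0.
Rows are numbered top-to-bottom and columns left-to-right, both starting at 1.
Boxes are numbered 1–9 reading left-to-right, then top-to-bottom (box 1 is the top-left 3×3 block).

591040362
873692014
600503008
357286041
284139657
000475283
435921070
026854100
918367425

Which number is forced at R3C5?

Row 3 already contains {3, 5, 6, 8}.
Column 5 already contains {2, 3, 4, 5, 6, 7, 8, 9}.
Its 3×3 block (box 2) already contains {2, 3, 4, 5, 6, 9}.
The only value from 1–9 not eliminated is 1, so R3C5 = 1.

1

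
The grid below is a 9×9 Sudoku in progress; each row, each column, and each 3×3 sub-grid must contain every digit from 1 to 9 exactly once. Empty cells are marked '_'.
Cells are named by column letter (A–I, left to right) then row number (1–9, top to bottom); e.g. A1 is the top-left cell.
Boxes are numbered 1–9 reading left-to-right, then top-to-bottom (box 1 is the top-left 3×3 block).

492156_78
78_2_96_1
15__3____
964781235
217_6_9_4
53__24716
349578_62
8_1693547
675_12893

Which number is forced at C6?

8

Row 6 already contains {1, 2, 3, 4, 5, 6, 7}.
Column C already contains {1, 2, 4, 5, 7, 9}.
Its 3×3 block (box 4) already contains {1, 2, 3, 4, 5, 6, 7, 9}.
The only value from 1–9 not eliminated is 8, so C6 = 8.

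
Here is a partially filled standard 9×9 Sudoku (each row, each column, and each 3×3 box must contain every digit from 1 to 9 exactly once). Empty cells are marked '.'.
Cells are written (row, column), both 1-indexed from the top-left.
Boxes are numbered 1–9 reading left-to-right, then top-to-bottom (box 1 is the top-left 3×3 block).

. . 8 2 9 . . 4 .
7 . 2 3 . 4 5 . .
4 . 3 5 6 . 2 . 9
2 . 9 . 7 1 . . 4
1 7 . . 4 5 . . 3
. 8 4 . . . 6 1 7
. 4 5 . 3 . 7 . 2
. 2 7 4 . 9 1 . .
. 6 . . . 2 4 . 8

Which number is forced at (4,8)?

5

Cell (4,8) itself could take any of {5, 8} by direct elimination.
Consider where 5 can go in box 6.
(4,7) is out (column 7 already has a 5).
(5,7) is out (row 5 already has a 5).
(5,8) is out (row 5 already has a 5).
So the only cell in box 6 that can hold 5 is (4,8).
Therefore (4,8) = 5.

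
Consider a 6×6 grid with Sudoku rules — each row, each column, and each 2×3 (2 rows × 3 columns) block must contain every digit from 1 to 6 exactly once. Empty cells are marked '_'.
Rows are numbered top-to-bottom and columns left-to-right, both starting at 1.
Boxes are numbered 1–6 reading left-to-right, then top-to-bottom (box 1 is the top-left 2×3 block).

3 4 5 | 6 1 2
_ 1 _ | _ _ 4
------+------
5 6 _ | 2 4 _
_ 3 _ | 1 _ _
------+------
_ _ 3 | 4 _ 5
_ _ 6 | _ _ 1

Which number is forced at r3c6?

3

Row 3 already contains {2, 4, 5, 6}.
Column 6 already contains {1, 2, 4, 5}.
Its 2×3 block (box 4) already contains {1, 2, 4}.
The only value from 1–6 not eliminated is 3, so r3c6 = 3.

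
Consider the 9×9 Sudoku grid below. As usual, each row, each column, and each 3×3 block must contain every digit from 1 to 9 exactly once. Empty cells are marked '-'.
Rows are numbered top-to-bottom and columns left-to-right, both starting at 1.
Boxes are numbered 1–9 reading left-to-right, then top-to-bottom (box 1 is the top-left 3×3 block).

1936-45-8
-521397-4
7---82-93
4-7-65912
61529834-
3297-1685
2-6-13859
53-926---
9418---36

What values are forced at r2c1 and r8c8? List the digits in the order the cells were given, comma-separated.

8,7

For r2c1:
  Row 2 already contains {1, 2, 3, 4, 5, 7, 9}.
  Column 1 already contains {1, 2, 3, 4, 5, 6, 7, 9}.
  Its 3×3 block (box 1) already contains {1, 2, 3, 5, 7, 9}.
  The only value from 1–9 not eliminated is 8, so r2c1 = 8.
For r8c8:
  Row 8 already contains {2, 3, 5, 6, 9}.
  Column 8 already contains {1, 3, 4, 5, 8, 9}.
  Its 3×3 block (box 9) already contains {3, 5, 6, 8, 9}.
  The only value from 1–9 not eliminated is 7, so r8c8 = 7.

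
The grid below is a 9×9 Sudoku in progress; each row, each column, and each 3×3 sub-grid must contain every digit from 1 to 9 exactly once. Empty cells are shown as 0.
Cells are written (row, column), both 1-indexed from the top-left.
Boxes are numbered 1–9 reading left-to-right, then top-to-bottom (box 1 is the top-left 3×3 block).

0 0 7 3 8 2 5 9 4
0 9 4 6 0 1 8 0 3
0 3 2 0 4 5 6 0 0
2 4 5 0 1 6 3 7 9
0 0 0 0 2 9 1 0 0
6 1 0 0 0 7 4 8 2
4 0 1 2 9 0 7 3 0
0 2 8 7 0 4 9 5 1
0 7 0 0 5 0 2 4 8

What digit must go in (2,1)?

5

Row 2 already contains {1, 3, 4, 6, 8, 9}.
Column 1 already contains {2, 4, 6}.
Its 3×3 block (box 1) already contains {2, 3, 4, 7, 9}.
The only value from 1–9 not eliminated is 5, so (2,1) = 5.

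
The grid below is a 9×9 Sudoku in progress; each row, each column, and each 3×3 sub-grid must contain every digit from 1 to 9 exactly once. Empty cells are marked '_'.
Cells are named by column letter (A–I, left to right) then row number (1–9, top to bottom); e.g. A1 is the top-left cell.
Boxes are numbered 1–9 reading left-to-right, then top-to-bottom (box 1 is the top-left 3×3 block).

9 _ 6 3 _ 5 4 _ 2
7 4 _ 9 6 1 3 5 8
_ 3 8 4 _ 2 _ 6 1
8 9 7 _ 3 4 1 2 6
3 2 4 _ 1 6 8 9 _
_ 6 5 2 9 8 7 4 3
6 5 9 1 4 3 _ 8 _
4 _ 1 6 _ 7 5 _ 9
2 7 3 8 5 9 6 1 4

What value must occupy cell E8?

Row 8 already contains {1, 4, 5, 6, 7, 9}.
Column E already contains {1, 3, 4, 5, 6, 9}.
Its 3×3 block (box 8) already contains {1, 3, 4, 5, 6, 7, 8, 9}.
The only value from 1–9 not eliminated is 2, so E8 = 2.

2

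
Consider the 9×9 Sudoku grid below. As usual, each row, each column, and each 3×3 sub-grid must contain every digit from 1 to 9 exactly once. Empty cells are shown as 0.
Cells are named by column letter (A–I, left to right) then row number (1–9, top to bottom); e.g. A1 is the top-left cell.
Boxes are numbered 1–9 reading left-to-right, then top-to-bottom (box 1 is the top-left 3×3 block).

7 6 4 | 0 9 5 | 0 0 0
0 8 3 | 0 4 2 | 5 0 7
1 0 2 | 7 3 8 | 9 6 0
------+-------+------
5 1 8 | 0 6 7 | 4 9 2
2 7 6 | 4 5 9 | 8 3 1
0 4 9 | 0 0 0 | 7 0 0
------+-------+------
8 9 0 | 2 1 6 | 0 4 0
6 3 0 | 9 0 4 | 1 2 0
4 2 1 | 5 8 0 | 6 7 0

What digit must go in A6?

Row 6 already contains {4, 7, 9}.
Column A already contains {1, 2, 4, 5, 6, 7, 8}.
Its 3×3 block (box 4) already contains {1, 2, 4, 5, 6, 7, 8, 9}.
The only value from 1–9 not eliminated is 3, so A6 = 3.

3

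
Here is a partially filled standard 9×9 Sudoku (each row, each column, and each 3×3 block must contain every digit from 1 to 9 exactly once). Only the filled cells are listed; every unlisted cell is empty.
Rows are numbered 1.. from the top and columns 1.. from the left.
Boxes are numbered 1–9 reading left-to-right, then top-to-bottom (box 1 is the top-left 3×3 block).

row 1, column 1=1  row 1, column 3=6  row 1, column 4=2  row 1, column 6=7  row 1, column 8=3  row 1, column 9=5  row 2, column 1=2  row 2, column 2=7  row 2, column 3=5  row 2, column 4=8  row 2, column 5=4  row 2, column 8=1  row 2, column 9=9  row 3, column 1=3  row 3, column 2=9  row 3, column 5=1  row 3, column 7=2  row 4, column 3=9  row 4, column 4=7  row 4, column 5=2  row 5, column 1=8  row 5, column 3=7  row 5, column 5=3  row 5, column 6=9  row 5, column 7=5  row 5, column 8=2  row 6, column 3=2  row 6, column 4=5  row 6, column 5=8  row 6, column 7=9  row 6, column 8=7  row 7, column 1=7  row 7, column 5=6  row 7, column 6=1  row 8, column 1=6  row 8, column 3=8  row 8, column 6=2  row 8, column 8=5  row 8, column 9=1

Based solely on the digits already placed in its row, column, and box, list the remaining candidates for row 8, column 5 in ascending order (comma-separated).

Row 8 already contains {1, 2, 5, 6, 8}.
Column 5 already contains {1, 2, 3, 4, 6, 8}.
Its 3×3 block (box 8) already contains {1, 2, 6}.
Removing those from 1–9 leaves {7, 9} as the candidates for row 8, column 5.

7,9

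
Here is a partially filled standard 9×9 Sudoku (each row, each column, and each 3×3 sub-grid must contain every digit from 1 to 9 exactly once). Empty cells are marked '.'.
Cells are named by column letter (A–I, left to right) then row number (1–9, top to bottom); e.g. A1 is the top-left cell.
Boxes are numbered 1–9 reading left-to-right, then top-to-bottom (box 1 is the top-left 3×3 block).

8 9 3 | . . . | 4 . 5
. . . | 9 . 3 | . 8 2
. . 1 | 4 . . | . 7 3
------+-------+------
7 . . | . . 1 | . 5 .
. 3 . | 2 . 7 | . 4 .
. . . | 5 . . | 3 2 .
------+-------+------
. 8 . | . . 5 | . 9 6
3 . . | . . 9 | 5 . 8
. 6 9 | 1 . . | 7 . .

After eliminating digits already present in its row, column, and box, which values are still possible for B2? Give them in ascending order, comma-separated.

Row 2 already contains {2, 3, 8, 9}.
Column B already contains {3, 6, 8, 9}.
Its 3×3 block (box 1) already contains {1, 3, 8, 9}.
Removing those from 1–9 leaves {4, 5, 7} as the candidates for B2.

4,5,7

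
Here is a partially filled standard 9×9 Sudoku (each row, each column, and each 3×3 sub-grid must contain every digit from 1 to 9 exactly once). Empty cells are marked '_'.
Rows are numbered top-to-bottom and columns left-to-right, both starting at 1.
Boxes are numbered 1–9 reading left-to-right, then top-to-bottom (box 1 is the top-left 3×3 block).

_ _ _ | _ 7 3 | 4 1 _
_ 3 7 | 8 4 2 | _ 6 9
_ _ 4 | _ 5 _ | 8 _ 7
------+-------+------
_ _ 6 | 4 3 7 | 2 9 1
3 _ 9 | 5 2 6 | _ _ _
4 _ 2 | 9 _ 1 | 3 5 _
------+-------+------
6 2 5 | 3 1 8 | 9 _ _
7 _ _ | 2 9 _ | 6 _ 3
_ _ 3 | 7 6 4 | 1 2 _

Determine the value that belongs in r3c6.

9

Row 3 already contains {4, 5, 7, 8}.
Column 6 already contains {1, 2, 3, 4, 6, 7, 8}.
Its 3×3 block (box 2) already contains {2, 3, 4, 5, 7, 8}.
The only value from 1–9 not eliminated is 9, so r3c6 = 9.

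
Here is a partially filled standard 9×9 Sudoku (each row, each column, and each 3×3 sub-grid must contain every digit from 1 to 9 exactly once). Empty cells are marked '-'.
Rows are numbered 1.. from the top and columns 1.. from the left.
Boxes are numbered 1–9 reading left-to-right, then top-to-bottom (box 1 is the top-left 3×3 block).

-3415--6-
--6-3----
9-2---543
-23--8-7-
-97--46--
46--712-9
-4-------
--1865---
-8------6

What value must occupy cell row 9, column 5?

4

Cell row 9, column 5 itself could take any of {1, 2, 4, 9} by direct elimination.
Consider where 4 can go in column 5.
row 3, column 5 is out (row 3 already has a 4).
row 4, column 5 is out (box 5 already has a 4).
row 5, column 5 is out (row 5 already has a 4).
row 7, column 5 is out (row 7 already has a 4).
So the only cell in column 5 that can hold 4 is row 9, column 5.
Therefore row 9, column 5 = 4.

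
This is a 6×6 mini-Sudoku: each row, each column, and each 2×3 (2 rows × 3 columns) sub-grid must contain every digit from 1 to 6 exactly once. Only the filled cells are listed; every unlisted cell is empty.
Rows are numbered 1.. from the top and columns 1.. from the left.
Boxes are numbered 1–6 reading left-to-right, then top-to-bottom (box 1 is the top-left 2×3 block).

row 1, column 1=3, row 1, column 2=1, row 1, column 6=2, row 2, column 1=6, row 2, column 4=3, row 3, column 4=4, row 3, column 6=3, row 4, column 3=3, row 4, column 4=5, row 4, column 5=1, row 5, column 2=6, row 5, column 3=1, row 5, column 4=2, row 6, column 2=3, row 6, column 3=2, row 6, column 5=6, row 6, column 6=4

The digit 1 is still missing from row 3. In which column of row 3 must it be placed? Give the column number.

Consider where 1 can go in row 3.
row 3, column 2 is out (column 2 already has a 1).
row 3, column 3 is out (column 3 already has a 1).
row 3, column 5 is out (column 5 already has a 1).
So the only cell in row 3 that can hold 1 is row 3, column 1.
That is column 1.

1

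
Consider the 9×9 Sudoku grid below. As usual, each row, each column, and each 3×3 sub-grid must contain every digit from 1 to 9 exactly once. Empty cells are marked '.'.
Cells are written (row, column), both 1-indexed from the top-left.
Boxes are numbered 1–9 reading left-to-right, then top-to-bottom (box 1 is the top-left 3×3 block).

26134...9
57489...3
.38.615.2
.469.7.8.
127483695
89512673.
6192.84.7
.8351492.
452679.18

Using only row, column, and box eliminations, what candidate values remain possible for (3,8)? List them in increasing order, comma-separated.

4,7

Row 3 already contains {1, 2, 3, 5, 6, 8}.
Column 8 already contains {1, 2, 3, 8, 9}.
Its 3×3 block (box 3) already contains {2, 3, 5, 9}.
Removing those from 1–9 leaves {4, 7} as the candidates for (3,8).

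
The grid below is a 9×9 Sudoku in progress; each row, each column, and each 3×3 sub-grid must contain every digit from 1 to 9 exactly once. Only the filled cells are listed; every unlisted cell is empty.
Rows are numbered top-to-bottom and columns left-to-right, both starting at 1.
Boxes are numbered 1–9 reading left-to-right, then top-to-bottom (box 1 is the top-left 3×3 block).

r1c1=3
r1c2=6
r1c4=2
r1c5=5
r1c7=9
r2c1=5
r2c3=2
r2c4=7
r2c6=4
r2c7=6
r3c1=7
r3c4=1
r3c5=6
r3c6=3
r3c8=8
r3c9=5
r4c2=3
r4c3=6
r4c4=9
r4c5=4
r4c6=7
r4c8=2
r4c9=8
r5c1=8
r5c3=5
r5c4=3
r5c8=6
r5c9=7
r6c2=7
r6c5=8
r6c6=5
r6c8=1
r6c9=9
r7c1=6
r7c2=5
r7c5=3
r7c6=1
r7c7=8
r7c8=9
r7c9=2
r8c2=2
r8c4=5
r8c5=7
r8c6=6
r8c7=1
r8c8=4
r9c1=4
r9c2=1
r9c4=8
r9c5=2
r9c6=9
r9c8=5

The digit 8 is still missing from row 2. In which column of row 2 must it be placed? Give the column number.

2

Consider where 8 can go in row 2.
r2c5 is out (column 5 already has a 8).
r2c8 is out (column 8 already has a 8).
r2c9 is out (column 9 already has a 8).
So the only cell in row 2 that can hold 8 is r2c2.
That is column 2.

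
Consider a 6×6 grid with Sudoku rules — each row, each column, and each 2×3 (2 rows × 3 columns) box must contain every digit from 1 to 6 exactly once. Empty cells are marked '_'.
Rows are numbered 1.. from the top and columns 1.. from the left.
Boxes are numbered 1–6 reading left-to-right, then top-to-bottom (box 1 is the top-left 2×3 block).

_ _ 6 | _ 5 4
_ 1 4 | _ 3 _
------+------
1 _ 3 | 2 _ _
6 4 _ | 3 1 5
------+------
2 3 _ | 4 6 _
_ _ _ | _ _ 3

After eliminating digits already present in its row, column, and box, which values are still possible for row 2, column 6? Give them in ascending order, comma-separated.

2,6

Row 2 already contains {1, 3, 4}.
Column 6 already contains {3, 4, 5}.
Its 2×3 block (box 2) already contains {3, 4, 5}.
Removing those from 1–6 leaves {2, 6} as the candidates for row 2, column 6.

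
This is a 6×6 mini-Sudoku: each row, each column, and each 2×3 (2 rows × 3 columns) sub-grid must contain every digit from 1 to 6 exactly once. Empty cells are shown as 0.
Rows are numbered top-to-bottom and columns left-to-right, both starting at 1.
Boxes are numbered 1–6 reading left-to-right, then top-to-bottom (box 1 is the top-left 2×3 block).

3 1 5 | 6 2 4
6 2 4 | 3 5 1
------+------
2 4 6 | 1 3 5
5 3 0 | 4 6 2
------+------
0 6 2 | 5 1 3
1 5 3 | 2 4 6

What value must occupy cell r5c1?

4

Row 5 already contains {1, 2, 3, 5, 6}.
Column 1 already contains {1, 2, 3, 5, 6}.
Its 2×3 block (box 5) already contains {1, 2, 3, 5, 6}.
The only value from 1–6 not eliminated is 4, so r5c1 = 4.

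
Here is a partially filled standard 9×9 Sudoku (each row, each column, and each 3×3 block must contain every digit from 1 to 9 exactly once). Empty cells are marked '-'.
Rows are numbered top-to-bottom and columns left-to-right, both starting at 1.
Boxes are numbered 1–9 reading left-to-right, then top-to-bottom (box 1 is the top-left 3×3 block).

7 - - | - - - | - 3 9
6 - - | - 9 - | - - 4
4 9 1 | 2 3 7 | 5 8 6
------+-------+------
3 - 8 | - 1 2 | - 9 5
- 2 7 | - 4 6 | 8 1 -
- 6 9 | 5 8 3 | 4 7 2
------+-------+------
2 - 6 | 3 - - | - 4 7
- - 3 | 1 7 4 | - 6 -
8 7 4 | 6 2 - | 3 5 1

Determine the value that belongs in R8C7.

Cell R8C7 itself could take any of {2, 9} by direct elimination.
Consider where 2 can go in row 8.
R8C1 is out (column 1 already has a 2).
R8C2 is out (column 2 already has a 2).
R8C9 is out (column 9 already has a 2).
So the only cell in row 8 that can hold 2 is R8C7.
Therefore R8C7 = 2.

2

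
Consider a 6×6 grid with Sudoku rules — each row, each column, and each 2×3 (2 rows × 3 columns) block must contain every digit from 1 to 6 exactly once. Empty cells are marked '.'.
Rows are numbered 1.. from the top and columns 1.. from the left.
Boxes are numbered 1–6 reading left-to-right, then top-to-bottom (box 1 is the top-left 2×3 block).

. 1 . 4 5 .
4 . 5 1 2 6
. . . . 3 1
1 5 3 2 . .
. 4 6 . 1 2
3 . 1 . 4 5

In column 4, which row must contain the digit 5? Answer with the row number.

Consider where 5 can go in column 4.
row 5, column 4 is out (box 6 already has a 5).
row 6, column 4 is out (row 6 already has a 5).
So the only cell in column 4 that can hold 5 is row 3, column 4.
That is row 3.

3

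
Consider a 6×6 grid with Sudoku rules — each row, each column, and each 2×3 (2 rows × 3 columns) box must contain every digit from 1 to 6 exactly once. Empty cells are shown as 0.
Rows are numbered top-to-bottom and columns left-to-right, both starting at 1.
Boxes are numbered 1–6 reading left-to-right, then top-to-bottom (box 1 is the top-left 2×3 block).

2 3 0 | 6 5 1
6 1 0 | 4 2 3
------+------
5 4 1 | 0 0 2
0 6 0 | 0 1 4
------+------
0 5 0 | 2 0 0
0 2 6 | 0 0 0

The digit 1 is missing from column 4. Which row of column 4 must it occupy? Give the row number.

Consider where 1 can go in column 4.
r3c4 is out (row 3 already has a 1).
r4c4 is out (row 4 already has a 1).
So the only cell in column 4 that can hold 1 is r6c4.
That is row 6.

6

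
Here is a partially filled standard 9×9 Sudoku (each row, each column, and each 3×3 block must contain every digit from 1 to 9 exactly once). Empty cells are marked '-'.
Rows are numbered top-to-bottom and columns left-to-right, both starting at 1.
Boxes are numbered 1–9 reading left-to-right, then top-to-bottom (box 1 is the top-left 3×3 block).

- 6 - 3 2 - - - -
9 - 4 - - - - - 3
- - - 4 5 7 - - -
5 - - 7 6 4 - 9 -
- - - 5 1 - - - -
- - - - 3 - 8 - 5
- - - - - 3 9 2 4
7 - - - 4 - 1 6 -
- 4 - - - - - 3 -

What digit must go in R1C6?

9

Cell R1C6 itself could take any of {1, 8, 9} by direct elimination.
Consider where 9 can go in box 2.
R2C4 is out (row 2 already has a 9).
R2C5 is out (row 2 already has a 9).
R2C6 is out (row 2 already has a 9).
So the only cell in box 2 that can hold 9 is R1C6.
Therefore R1C6 = 9.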